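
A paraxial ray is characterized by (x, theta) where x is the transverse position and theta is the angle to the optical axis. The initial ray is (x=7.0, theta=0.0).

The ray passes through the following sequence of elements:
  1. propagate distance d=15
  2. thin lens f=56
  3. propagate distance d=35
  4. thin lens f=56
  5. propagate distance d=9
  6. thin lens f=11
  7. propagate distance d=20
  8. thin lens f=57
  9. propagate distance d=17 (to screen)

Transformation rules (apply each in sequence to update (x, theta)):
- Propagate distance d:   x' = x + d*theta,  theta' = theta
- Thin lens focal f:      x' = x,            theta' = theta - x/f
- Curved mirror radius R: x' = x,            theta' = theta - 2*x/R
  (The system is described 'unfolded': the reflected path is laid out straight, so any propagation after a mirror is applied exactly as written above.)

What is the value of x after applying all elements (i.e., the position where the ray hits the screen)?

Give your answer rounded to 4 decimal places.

Answer: -7.6194

Derivation:
Initial: x=7.0000 theta=0.0000
After 1 (propagate distance d=15): x=7.0000 theta=0.0000
After 2 (thin lens f=56): x=7.0000 theta=-0.1250
After 3 (propagate distance d=35): x=2.6250 theta=-0.1250
After 4 (thin lens f=56): x=2.6250 theta=-11/64 (≈-0.1719)
After 5 (propagate distance d=9): x=69/64 (≈1.0781) theta=-11/64 (≈-0.1719)
After 6 (thin lens f=11): x=69/64 (≈1.0781) theta=-95/352 (≈-0.2699)
After 7 (propagate distance d=20): x=-3041/704 (≈-4.3196) theta=-95/352 (≈-0.2699)
After 8 (thin lens f=57): x=-3041/704 (≈-4.3196) theta=-7789/40128 (≈-0.1941)
After 9 (propagate distance d=17 (to screen)): x=-152875/20064 (≈-7.6194) theta=-7789/40128 (≈-0.1941)
Rounded to 4 decimal places: x = -7.6194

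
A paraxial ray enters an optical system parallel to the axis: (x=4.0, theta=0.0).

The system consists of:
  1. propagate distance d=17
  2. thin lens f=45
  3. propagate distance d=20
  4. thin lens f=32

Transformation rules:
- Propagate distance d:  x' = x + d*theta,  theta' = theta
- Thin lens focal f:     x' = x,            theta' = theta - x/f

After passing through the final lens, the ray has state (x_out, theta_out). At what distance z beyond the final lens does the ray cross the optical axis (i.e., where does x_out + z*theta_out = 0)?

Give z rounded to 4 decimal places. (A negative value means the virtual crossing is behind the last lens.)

Answer: 14.0351

Derivation:
Initial: x=4.0000 theta=0.0000
After 1 (propagate distance d=17): x=4.0000 theta=0.0000
After 2 (thin lens f=45): x=4.0000 theta=-4/45 (≈-0.0889)
After 3 (propagate distance d=20): x=20/9 (≈2.2222) theta=-4/45 (≈-0.0889)
After 4 (thin lens f=32): x=20/9 (≈2.2222) theta=-19/120 (≈-0.1583)
z_focus = -x_out/theta_out = -(20/9)/(-19/120) = 800/57 ≈ 14.0351
Rounded to 4 decimal places: z = 14.0351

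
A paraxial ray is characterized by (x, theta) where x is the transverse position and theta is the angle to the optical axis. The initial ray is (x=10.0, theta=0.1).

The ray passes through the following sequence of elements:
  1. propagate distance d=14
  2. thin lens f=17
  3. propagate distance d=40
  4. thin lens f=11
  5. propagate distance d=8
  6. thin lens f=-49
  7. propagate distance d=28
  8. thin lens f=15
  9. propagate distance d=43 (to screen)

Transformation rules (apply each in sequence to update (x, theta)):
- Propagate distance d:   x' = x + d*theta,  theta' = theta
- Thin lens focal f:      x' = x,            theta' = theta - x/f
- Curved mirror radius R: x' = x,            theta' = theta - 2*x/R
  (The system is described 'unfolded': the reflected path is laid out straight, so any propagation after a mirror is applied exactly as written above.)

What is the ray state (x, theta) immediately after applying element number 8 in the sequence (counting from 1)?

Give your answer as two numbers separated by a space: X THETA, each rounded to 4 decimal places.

Answer: 1.0327 0.2423

Derivation:
Initial: x=10.0000 theta=0.1000
After 1 (propagate distance d=14): x=11.4000 theta=0.1000
After 2 (thin lens f=17): x=11.4000 theta=-97/170 (≈-0.5706)
After 3 (propagate distance d=40): x=-971/85 (≈-11.4235) theta=-97/170 (≈-0.5706)
After 4 (thin lens f=11): x=-971/85 (≈-11.4235) theta=175/374 (≈0.4679)
After 5 (propagate distance d=8): x=-7181/935 (≈-7.6802) theta=175/374 (≈0.4679)
After 6 (thin lens f=-49): x=-7181/935 (≈-7.6802) theta=28513/91630 (≈0.3112)
After 7 (propagate distance d=28): x=6759/6545 (≈1.0327) theta=28513/91630 (≈0.3112)
After 8 (thin lens f=15): x=6759/6545 (≈1.0327) theta=10093/41650 (≈0.2423)
Rounded to 4 decimal places: x = 1.0327, theta = 0.2423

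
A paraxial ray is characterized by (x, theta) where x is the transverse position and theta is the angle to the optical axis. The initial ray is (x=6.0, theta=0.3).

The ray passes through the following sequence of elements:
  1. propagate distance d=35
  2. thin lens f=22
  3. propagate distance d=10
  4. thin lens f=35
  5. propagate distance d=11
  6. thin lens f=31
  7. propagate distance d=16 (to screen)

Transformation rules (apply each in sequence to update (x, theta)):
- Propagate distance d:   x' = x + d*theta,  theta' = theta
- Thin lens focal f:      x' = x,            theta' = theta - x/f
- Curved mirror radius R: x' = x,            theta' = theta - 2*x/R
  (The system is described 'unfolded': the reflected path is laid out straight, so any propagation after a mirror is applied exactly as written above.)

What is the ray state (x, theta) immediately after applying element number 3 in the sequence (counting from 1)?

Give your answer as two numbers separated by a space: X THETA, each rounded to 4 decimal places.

Initial: x=6.0000 theta=0.3000
After 1 (propagate distance d=35): x=16.5000 theta=0.3000
After 2 (thin lens f=22): x=16.5000 theta=-0.4500
After 3 (propagate distance d=10): x=12.0000 theta=-0.4500
Rounded to 4 decimal places: x = 12.0000, theta = -0.4500

Answer: 12.0000 -0.4500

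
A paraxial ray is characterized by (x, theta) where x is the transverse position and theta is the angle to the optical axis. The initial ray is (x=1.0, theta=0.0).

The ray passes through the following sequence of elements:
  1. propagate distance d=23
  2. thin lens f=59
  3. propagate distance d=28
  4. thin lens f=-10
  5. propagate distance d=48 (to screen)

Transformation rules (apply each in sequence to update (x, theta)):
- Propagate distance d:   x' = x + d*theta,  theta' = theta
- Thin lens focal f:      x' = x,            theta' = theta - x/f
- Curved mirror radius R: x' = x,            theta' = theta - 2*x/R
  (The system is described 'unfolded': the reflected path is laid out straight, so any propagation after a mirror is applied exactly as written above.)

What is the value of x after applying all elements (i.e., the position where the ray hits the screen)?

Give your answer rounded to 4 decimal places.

Initial: x=1.0000 theta=0.0000
After 1 (propagate distance d=23): x=1.0000 theta=0.0000
After 2 (thin lens f=59): x=1.0000 theta=-1/59 (≈-0.0169)
After 3 (propagate distance d=28): x=31/59 (≈0.5254) theta=-1/59 (≈-0.0169)
After 4 (thin lens f=-10): x=31/59 (≈0.5254) theta=21/590 (≈0.0356)
After 5 (propagate distance d=48 (to screen)): x=659/295 (≈2.2339) theta=21/590 (≈0.0356)
Rounded to 4 decimal places: x = 2.2339

Answer: 2.2339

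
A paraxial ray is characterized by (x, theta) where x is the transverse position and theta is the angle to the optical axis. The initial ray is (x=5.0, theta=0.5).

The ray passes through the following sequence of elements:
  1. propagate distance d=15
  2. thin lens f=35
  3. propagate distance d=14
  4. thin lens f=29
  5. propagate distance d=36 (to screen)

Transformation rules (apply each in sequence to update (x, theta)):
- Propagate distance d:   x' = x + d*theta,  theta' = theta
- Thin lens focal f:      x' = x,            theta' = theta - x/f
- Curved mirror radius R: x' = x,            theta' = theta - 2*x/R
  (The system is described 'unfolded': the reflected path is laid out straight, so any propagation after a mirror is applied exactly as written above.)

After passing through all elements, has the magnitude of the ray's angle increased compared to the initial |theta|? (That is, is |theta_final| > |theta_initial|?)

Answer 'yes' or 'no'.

Answer: no

Derivation:
Initial: x=5.0000 theta=0.5000
After 1 (propagate distance d=15): x=12.5000 theta=0.5000
After 2 (thin lens f=35): x=12.5000 theta=1/7 (≈0.1429)
After 3 (propagate distance d=14): x=14.5000 theta=1/7 (≈0.1429)
After 4 (thin lens f=29): x=14.5000 theta=-5/14 (≈-0.3571)
After 5 (propagate distance d=36 (to screen)): x=23/14 (≈1.6429) theta=-5/14 (≈-0.3571)
|theta_initial|=0.5000 |theta_final|=5/14 (≈0.3571) -> not increased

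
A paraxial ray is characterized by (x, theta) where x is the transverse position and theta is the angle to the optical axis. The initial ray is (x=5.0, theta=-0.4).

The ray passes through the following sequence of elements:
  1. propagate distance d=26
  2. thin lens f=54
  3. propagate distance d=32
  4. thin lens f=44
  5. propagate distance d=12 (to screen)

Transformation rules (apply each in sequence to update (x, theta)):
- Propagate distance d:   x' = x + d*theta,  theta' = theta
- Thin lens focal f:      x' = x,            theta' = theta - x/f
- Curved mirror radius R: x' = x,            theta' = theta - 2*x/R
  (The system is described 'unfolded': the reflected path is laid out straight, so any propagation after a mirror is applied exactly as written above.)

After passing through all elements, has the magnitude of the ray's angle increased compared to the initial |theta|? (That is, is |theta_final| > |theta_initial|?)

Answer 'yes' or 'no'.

Initial: x=5.0000 theta=-0.4000
After 1 (propagate distance d=26): x=-5.4000 theta=-0.4000
After 2 (thin lens f=54): x=-5.4000 theta=-0.3000
After 3 (propagate distance d=32): x=-15.0000 theta=-0.3000
After 4 (thin lens f=44): x=-15.0000 theta=9/220 (≈0.0409)
After 5 (propagate distance d=12 (to screen)): x=-798/55 (≈-14.5091) theta=9/220 (≈0.0409)
|theta_initial|=0.4000 |theta_final|=9/220 (≈0.0409) -> not increased

Answer: no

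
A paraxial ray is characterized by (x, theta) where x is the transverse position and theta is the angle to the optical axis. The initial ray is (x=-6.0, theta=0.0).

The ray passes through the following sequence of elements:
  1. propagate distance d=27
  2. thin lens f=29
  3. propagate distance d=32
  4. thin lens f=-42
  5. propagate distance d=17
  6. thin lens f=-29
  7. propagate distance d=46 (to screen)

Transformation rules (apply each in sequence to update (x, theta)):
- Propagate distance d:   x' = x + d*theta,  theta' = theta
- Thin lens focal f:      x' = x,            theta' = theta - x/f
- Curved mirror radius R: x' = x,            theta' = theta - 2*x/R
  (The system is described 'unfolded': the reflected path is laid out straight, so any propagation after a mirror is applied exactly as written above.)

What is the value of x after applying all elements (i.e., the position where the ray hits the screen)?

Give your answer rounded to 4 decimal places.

Answer: 21.5483

Derivation:
Initial: x=-6.0000 theta=0.0000
After 1 (propagate distance d=27): x=-6.0000 theta=0.0000
After 2 (thin lens f=29): x=-6.0000 theta=6/29 (≈0.2069)
After 3 (propagate distance d=32): x=18/29 (≈0.6207) theta=6/29 (≈0.2069)
After 4 (thin lens f=-42): x=18/29 (≈0.6207) theta=45/203 (≈0.2217)
After 5 (propagate distance d=17): x=891/203 (≈4.3892) theta=45/203 (≈0.2217)
After 6 (thin lens f=-29): x=891/203 (≈4.3892) theta=2196/5887 (≈0.3730)
After 7 (propagate distance d=46 (to screen)): x=126855/5887 (≈21.5483) theta=2196/5887 (≈0.3730)
Rounded to 4 decimal places: x = 21.5483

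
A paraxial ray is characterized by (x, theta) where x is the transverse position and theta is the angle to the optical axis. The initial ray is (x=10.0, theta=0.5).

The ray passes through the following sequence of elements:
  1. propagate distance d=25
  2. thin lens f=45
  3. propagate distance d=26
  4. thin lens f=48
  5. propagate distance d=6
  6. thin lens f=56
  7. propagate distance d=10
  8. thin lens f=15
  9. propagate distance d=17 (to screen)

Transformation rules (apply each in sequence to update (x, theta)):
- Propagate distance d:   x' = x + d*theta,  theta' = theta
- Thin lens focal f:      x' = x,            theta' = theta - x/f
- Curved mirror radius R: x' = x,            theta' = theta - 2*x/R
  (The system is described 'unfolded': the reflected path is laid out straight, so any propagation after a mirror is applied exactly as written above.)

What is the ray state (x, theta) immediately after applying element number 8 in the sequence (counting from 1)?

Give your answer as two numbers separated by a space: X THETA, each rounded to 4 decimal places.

Answer: 11.4844 -1.5859

Derivation:
Initial: x=10.0000 theta=0.5000
After 1 (propagate distance d=25): x=22.5000 theta=0.5000
After 2 (thin lens f=45): x=22.5000 theta=0.0000
After 3 (propagate distance d=26): x=22.5000 theta=0.0000
After 4 (thin lens f=48): x=22.5000 theta=-15/32 (≈-0.4688)
After 5 (propagate distance d=6): x=19.6875 theta=-15/32 (≈-0.4688)
After 6 (thin lens f=56): x=19.6875 theta=-105/128 (≈-0.8203)
After 7 (propagate distance d=10): x=735/64 (≈11.4844) theta=-105/128 (≈-0.8203)
After 8 (thin lens f=15): x=735/64 (≈11.4844) theta=-203/128 (≈-1.5859)
Rounded to 4 decimal places: x = 11.4844, theta = -1.5859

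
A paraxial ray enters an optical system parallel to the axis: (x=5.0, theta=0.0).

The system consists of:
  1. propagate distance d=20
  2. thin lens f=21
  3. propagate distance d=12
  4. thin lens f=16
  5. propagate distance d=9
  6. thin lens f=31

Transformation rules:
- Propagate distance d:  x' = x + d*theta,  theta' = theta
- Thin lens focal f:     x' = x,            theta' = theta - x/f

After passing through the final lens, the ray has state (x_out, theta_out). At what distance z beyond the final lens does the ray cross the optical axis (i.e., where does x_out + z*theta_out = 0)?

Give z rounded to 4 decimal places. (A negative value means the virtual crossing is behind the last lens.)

Initial: x=5.0000 theta=0.0000
After 1 (propagate distance d=20): x=5.0000 theta=0.0000
After 2 (thin lens f=21): x=5.0000 theta=-5/21 (≈-0.2381)
After 3 (propagate distance d=12): x=15/7 (≈2.1429) theta=-5/21 (≈-0.2381)
After 4 (thin lens f=16): x=15/7 (≈2.1429) theta=-125/336 (≈-0.3720)
After 5 (propagate distance d=9): x=-135/112 (≈-1.2054) theta=-125/336 (≈-0.3720)
After 6 (thin lens f=31): x=-135/112 (≈-1.2054) theta=-1735/5208 (≈-0.3331)
z_focus = -x_out/theta_out = -(-135/112)/(-1735/5208) = -2511/694 ≈ -3.6182
Rounded to 4 decimal places: z = -3.6182

Answer: -3.6182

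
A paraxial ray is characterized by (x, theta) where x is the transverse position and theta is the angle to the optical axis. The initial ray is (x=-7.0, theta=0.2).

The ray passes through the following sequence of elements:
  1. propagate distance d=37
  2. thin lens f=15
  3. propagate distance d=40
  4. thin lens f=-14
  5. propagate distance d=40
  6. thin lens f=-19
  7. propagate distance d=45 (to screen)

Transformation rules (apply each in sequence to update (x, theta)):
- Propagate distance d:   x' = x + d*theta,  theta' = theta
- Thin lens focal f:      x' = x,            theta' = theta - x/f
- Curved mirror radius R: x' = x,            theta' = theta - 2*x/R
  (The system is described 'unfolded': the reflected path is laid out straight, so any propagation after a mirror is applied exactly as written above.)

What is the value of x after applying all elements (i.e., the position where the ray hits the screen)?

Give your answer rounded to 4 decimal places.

Answer: 150.0040

Derivation:
Initial: x=-7.0000 theta=0.2000
After 1 (propagate distance d=37): x=0.4000 theta=0.2000
After 2 (thin lens f=15): x=0.4000 theta=13/75 (≈0.1733)
After 3 (propagate distance d=40): x=22/3 (≈7.3333) theta=13/75 (≈0.1733)
After 4 (thin lens f=-14): x=22/3 (≈7.3333) theta=122/175 (≈0.6971)
After 5 (propagate distance d=40): x=3698/105 (≈35.2190) theta=122/175 (≈0.6971)
After 6 (thin lens f=-19): x=3698/105 (≈35.2190) theta=25444/9975 (≈2.5508)
After 7 (propagate distance d=45 (to screen)): x=299258/1995 (≈150.0040) theta=25444/9975 (≈2.5508)
Rounded to 4 decimal places: x = 150.0040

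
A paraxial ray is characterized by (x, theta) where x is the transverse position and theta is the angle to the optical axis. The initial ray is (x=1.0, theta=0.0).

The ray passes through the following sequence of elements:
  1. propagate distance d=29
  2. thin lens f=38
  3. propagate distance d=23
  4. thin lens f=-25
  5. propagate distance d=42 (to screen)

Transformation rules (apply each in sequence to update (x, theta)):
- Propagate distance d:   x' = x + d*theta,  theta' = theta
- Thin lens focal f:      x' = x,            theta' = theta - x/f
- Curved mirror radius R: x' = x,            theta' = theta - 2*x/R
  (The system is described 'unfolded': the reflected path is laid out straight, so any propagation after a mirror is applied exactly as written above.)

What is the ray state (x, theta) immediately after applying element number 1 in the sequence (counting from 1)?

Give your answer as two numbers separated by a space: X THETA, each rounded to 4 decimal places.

Answer: 1.0000 0.0000

Derivation:
Initial: x=1.0000 theta=0.0000
After 1 (propagate distance d=29): x=1.0000 theta=0.0000
Rounded to 4 decimal places: x = 1.0000, theta = 0.0000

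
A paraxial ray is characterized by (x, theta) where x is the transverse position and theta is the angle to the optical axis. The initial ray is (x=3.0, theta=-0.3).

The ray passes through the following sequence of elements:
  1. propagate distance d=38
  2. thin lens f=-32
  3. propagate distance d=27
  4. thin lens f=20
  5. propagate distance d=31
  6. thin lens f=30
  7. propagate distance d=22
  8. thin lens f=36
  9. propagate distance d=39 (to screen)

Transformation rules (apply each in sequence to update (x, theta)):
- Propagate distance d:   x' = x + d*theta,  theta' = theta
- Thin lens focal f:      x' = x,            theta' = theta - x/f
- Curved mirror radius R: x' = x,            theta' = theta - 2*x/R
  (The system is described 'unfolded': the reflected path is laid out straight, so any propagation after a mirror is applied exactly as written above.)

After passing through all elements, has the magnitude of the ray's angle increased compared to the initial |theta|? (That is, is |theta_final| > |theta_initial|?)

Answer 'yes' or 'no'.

Answer: yes

Derivation:
Initial: x=3.0000 theta=-0.3000
After 1 (propagate distance d=38): x=-8.4000 theta=-0.3000
After 2 (thin lens f=-32): x=-8.4000 theta=-0.5625
After 3 (propagate distance d=27): x=-23.5875 theta=-0.5625
After 4 (thin lens f=20): x=-23.5875 theta=987/1600 (≈0.6169)
After 5 (propagate distance d=31): x=-7143/1600 (≈-4.4644) theta=987/1600 (≈0.6169)
After 6 (thin lens f=30): x=-7143/1600 (≈-4.4644) theta=12251/16000 (≈0.7657)
After 7 (propagate distance d=22): x=49523/4000 (≈12.3808) theta=12251/16000 (≈0.7657)
After 8 (thin lens f=36): x=49523/4000 (≈12.3808) theta=949/2250 (≈0.4218)
After 9 (propagate distance d=39 (to screen)): x=345961/12000 (≈28.8301) theta=949/2250 (≈0.4218)
|theta_initial|=0.3000 |theta_final|=949/2250 (≈0.4218) -> increased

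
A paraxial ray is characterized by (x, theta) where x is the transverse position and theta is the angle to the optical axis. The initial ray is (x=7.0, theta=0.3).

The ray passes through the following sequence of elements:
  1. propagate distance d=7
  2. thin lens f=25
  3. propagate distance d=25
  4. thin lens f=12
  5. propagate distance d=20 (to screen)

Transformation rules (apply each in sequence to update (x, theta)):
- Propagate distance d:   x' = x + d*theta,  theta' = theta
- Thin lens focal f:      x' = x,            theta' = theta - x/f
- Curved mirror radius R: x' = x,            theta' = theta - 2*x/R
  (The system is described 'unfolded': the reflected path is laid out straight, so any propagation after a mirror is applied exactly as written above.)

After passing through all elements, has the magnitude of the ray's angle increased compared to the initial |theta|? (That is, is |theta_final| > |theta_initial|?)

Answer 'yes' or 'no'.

Initial: x=7.0000 theta=0.3000
After 1 (propagate distance d=7): x=9.1000 theta=0.3000
After 2 (thin lens f=25): x=9.1000 theta=-0.0640
After 3 (propagate distance d=25): x=7.5000 theta=-0.0640
After 4 (thin lens f=12): x=7.5000 theta=-0.6890
After 5 (propagate distance d=20 (to screen)): x=-6.2800 theta=-0.6890
|theta_initial|=0.3000 |theta_final|=0.6890 -> increased

Answer: yes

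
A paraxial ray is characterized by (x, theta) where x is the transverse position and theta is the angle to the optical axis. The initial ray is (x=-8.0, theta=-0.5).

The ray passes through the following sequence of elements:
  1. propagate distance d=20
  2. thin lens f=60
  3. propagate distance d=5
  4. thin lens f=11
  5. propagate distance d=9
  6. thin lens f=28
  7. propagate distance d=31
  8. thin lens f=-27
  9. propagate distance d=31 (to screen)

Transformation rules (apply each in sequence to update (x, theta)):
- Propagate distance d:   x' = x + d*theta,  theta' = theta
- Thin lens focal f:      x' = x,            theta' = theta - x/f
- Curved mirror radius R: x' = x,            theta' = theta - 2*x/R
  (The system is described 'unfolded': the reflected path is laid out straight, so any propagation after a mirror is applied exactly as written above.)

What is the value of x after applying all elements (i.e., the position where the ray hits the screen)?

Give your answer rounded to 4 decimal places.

Answer: 156.0774

Derivation:
Initial: x=-8.0000 theta=-0.5000
After 1 (propagate distance d=20): x=-18.0000 theta=-0.5000
After 2 (thin lens f=60): x=-18.0000 theta=-0.2000
After 3 (propagate distance d=5): x=-19.0000 theta=-0.2000
After 4 (thin lens f=11): x=-19.0000 theta=84/55 (≈1.5273)
After 5 (propagate distance d=9): x=-289/55 (≈-5.2545) theta=84/55 (≈1.5273)
After 6 (thin lens f=28): x=-289/55 (≈-5.2545) theta=2641/1540 (≈1.7149)
After 7 (propagate distance d=31): x=73779/1540 (≈47.9084) theta=2641/1540 (≈1.7149)
After 8 (thin lens f=-27): x=73779/1540 (≈47.9084) theta=24181/6930 (≈3.4893)
After 9 (propagate distance d=31 (to screen)): x=2163233/13860 (≈156.0774) theta=24181/6930 (≈3.4893)
Rounded to 4 decimal places: x = 156.0774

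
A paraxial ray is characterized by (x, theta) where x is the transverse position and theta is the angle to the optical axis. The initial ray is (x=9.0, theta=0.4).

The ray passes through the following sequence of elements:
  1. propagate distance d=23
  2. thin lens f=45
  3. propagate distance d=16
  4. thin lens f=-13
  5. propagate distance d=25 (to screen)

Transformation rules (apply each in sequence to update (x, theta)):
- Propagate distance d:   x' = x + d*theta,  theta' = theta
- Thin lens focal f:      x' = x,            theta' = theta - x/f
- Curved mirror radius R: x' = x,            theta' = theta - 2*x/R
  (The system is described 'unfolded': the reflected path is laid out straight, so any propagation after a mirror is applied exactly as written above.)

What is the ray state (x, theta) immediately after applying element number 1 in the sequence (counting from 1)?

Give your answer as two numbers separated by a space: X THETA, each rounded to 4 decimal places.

Answer: 18.2000 0.4000

Derivation:
Initial: x=9.0000 theta=0.4000
After 1 (propagate distance d=23): x=18.2000 theta=0.4000
Rounded to 4 decimal places: x = 18.2000, theta = 0.4000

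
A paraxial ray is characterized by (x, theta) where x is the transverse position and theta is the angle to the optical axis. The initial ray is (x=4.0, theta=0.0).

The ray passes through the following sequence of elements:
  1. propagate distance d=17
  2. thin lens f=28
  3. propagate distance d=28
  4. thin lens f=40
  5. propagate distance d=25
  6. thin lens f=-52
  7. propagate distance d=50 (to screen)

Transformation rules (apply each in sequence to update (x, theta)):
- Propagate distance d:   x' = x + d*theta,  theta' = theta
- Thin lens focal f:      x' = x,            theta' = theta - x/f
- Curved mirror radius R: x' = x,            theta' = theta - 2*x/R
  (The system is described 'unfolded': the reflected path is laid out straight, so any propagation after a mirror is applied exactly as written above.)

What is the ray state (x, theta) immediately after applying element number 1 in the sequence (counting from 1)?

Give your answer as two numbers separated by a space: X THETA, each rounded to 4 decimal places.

Answer: 4.0000 0.0000

Derivation:
Initial: x=4.0000 theta=0.0000
After 1 (propagate distance d=17): x=4.0000 theta=0.0000
Rounded to 4 decimal places: x = 4.0000, theta = 0.0000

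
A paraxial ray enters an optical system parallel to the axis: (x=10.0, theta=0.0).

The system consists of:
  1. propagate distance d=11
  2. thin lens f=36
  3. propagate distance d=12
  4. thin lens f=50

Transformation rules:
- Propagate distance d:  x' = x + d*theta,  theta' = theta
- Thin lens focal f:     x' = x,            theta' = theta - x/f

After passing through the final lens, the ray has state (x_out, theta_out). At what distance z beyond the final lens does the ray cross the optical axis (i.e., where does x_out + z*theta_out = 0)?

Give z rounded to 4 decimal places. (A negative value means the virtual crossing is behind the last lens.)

Answer: 16.2162

Derivation:
Initial: x=10.0000 theta=0.0000
After 1 (propagate distance d=11): x=10.0000 theta=0.0000
After 2 (thin lens f=36): x=10.0000 theta=-5/18 (≈-0.2778)
After 3 (propagate distance d=12): x=20/3 (≈6.6667) theta=-5/18 (≈-0.2778)
After 4 (thin lens f=50): x=20/3 (≈6.6667) theta=-37/90 (≈-0.4111)
z_focus = -x_out/theta_out = -(20/3)/(-37/90) = 600/37 ≈ 16.2162
Rounded to 4 decimal places: z = 16.2162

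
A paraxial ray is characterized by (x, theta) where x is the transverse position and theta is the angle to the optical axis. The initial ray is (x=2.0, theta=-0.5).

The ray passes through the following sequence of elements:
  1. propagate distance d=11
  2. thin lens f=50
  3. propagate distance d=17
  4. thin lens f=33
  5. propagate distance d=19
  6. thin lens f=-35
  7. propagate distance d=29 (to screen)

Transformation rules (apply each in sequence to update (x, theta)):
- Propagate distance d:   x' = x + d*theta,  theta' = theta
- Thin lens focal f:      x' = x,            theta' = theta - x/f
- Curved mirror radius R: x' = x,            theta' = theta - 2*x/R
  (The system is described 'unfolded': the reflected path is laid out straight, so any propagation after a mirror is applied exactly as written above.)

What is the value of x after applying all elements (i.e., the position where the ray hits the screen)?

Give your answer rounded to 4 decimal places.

Initial: x=2.0000 theta=-0.5000
After 1 (propagate distance d=11): x=-3.5000 theta=-0.5000
After 2 (thin lens f=50): x=-3.5000 theta=-0.4300
After 3 (propagate distance d=17): x=-10.8100 theta=-0.4300
After 4 (thin lens f=33): x=-10.8100 theta=-169/1650 (≈-0.1024)
After 5 (propagate distance d=19): x=-8419/660 (≈-12.7561) theta=-169/1650 (≈-0.1024)
After 6 (thin lens f=-35): x=-8419/660 (≈-12.7561) theta=-719/1540 (≈-0.4669)
After 7 (propagate distance d=29 (to screen)): x=-60743/2310 (≈-26.2957) theta=-719/1540 (≈-0.4669)
Rounded to 4 decimal places: x = -26.2957

Answer: -26.2957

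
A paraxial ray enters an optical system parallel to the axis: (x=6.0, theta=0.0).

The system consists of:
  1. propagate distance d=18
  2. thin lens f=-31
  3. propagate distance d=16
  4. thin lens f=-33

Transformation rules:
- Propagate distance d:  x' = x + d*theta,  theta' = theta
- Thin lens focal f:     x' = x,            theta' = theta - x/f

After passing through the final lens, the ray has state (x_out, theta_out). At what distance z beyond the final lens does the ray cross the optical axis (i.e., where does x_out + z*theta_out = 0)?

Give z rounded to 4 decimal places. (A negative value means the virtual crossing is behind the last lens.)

Initial: x=6.0000 theta=0.0000
After 1 (propagate distance d=18): x=6.0000 theta=0.0000
After 2 (thin lens f=-31): x=6.0000 theta=6/31 (≈0.1935)
After 3 (propagate distance d=16): x=282/31 (≈9.0968) theta=6/31 (≈0.1935)
After 4 (thin lens f=-33): x=282/31 (≈9.0968) theta=160/341 (≈0.4692)
z_focus = -x_out/theta_out = -(282/31)/(160/341) = -19.3875
Rounded to 4 decimal places: z = -19.3875

Answer: -19.3875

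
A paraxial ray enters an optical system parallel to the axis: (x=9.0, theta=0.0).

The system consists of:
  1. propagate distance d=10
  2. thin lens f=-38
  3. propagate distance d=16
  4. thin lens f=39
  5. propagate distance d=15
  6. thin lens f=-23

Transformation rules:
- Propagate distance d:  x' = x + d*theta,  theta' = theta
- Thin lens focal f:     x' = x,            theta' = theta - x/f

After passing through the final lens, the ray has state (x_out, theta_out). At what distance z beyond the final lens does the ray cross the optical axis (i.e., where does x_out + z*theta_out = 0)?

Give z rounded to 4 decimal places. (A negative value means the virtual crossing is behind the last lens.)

Answer: -28.1660

Derivation:
Initial: x=9.0000 theta=0.0000
After 1 (propagate distance d=10): x=9.0000 theta=0.0000
After 2 (thin lens f=-38): x=9.0000 theta=9/38 (≈0.2368)
After 3 (propagate distance d=16): x=243/19 (≈12.7895) theta=9/38 (≈0.2368)
After 4 (thin lens f=39): x=243/19 (≈12.7895) theta=-45/494 (≈-0.0911)
After 5 (propagate distance d=15): x=297/26 (≈11.4231) theta=-45/494 (≈-0.0911)
After 6 (thin lens f=-23): x=297/26 (≈11.4231) theta=2304/5681 (≈0.4056)
z_focus = -x_out/theta_out = -(297/26)/(2304/5681) = -14421/512 ≈ -28.1660
Rounded to 4 decimal places: z = -28.1660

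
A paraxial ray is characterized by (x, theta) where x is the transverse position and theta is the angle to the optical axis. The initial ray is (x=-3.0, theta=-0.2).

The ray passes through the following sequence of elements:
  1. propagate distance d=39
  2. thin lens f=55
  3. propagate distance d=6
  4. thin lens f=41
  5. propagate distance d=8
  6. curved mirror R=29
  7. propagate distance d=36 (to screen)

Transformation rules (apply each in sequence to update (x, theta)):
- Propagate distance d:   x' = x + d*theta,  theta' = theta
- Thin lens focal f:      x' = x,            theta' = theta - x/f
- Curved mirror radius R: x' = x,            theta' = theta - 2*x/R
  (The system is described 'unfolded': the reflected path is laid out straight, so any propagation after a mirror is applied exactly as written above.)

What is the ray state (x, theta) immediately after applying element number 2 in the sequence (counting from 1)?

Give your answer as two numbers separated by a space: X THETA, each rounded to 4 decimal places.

Answer: -10.8000 -0.0036

Derivation:
Initial: x=-3.0000 theta=-0.2000
After 1 (propagate distance d=39): x=-10.8000 theta=-0.2000
After 2 (thin lens f=55): x=-10.8000 theta=-1/275 (≈-0.0036)
Rounded to 4 decimal places: x = -10.8000, theta = -0.0036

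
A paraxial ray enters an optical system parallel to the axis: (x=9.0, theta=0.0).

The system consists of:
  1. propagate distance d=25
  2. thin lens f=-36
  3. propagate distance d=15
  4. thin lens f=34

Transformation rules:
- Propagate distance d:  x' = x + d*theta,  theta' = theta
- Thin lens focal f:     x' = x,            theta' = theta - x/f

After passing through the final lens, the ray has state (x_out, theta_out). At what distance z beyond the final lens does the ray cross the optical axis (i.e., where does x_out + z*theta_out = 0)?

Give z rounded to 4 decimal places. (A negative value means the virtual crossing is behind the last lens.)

Initial: x=9.0000 theta=0.0000
After 1 (propagate distance d=25): x=9.0000 theta=0.0000
After 2 (thin lens f=-36): x=9.0000 theta=0.2500
After 3 (propagate distance d=15): x=12.7500 theta=0.2500
After 4 (thin lens f=34): x=12.7500 theta=-0.1250
z_focus = -x_out/theta_out = -(12.7500)/(-0.1250) = 102.0000
Rounded to 4 decimal places: z = 102.0000

Answer: 102.0000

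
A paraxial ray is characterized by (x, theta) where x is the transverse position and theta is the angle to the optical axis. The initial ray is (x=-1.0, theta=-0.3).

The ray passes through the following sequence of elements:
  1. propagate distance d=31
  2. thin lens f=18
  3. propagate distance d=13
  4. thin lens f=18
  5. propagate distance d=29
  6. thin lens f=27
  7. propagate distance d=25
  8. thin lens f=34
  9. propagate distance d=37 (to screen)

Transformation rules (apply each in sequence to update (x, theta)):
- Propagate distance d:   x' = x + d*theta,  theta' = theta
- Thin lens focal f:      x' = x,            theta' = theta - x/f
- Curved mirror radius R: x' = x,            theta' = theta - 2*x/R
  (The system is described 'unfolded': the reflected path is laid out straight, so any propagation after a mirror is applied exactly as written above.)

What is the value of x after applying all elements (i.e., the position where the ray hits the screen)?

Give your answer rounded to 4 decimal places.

Initial: x=-1.0000 theta=-0.3000
After 1 (propagate distance d=31): x=-10.3000 theta=-0.3000
After 2 (thin lens f=18): x=-10.3000 theta=49/180 (≈0.2722)
After 3 (propagate distance d=13): x=-1217/180 (≈-6.7611) theta=49/180 (≈0.2722)
After 4 (thin lens f=18): x=-1217/180 (≈-6.7611) theta=2099/3240 (≈0.6478)
After 5 (propagate distance d=29): x=7793/648 (≈12.0262) theta=2099/3240 (≈0.6478)
After 6 (thin lens f=27): x=7793/648 (≈12.0262) theta=4427/21870 (≈0.2024)
After 7 (propagate distance d=25): x=298951/17496 (≈17.0868) theta=4427/21870 (≈0.2024)
After 8 (thin lens f=34): x=298951/17496 (≈17.0868) theta=-99187/330480 (≈-0.3001)
After 9 (propagate distance d=37 (to screen)): x=17792399/2974320 (≈5.9820) theta=-99187/330480 (≈-0.3001)
Rounded to 4 decimal places: x = 5.9820

Answer: 5.9820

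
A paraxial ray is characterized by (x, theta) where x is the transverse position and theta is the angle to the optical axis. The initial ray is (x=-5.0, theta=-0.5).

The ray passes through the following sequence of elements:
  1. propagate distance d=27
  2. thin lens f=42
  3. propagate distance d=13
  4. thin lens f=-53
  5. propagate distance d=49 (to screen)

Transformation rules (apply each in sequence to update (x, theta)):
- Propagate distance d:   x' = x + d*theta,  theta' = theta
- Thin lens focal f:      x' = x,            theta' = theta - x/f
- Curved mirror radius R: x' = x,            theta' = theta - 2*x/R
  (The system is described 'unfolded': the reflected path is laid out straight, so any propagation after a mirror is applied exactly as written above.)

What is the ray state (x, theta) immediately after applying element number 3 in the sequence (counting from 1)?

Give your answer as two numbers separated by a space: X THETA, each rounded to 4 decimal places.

Answer: -19.2738 -0.0595

Derivation:
Initial: x=-5.0000 theta=-0.5000
After 1 (propagate distance d=27): x=-18.5000 theta=-0.5000
After 2 (thin lens f=42): x=-18.5000 theta=-5/84 (≈-0.0595)
After 3 (propagate distance d=13): x=-1619/84 (≈-19.2738) theta=-5/84 (≈-0.0595)
Rounded to 4 decimal places: x = -19.2738, theta = -0.0595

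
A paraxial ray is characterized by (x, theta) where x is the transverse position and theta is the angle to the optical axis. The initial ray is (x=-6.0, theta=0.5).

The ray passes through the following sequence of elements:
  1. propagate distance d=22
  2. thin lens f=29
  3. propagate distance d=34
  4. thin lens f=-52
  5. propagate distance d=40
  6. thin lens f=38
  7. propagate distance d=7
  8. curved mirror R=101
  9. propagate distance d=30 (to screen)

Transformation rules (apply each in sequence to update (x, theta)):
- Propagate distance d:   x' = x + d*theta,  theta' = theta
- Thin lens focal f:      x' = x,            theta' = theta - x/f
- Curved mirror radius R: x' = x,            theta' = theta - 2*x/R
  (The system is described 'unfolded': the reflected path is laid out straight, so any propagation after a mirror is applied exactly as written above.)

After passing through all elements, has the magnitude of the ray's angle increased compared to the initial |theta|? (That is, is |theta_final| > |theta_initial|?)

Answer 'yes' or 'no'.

Answer: yes

Derivation:
Initial: x=-6.0000 theta=0.5000
After 1 (propagate distance d=22): x=5.0000 theta=0.5000
After 2 (thin lens f=29): x=5.0000 theta=19/58 (≈0.3276)
After 3 (propagate distance d=34): x=468/29 (≈16.1379) theta=19/58 (≈0.3276)
After 4 (thin lens f=-52): x=468/29 (≈16.1379) theta=37/58 (≈0.6379)
After 5 (propagate distance d=40): x=1208/29 (≈41.6552) theta=37/58 (≈0.6379)
After 6 (thin lens f=38): x=1208/29 (≈41.6552) theta=-505/1102 (≈-0.4583)
After 7 (propagate distance d=7): x=1461/38 (≈38.4474) theta=-505/1102 (≈-0.4583)
After 8 (curved mirror R=101): x=1461/38 (≈38.4474) theta=-135743/111302 (≈-1.2196)
After 9 (propagate distance d=30 (to screen)): x=206979/111302 (≈1.8596) theta=-135743/111302 (≈-1.2196)
|theta_initial|=0.5000 |theta_final|=135743/111302 (≈1.2196) -> increased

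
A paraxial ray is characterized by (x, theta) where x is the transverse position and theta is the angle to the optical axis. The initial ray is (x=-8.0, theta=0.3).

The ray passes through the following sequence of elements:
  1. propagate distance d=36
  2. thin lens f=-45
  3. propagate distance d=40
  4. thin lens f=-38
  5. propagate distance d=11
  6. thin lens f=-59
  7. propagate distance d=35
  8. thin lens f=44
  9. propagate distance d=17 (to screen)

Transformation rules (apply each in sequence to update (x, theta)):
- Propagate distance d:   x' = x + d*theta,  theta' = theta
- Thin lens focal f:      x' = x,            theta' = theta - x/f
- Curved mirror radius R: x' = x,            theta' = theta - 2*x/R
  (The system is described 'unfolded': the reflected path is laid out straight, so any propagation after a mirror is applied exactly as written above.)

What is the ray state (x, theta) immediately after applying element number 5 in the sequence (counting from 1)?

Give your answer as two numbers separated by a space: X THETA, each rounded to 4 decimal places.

Answer: 26.2780 0.8172

Derivation:
Initial: x=-8.0000 theta=0.3000
After 1 (propagate distance d=36): x=2.8000 theta=0.3000
After 2 (thin lens f=-45): x=2.8000 theta=163/450 (≈0.3622)
After 3 (propagate distance d=40): x=778/45 (≈17.2889) theta=163/450 (≈0.3622)
After 4 (thin lens f=-38): x=778/45 (≈17.2889) theta=2329/2850 (≈0.8172)
After 5 (propagate distance d=11): x=224677/8550 (≈26.2780) theta=2329/2850 (≈0.8172)
Rounded to 4 decimal places: x = 26.2780, theta = 0.8172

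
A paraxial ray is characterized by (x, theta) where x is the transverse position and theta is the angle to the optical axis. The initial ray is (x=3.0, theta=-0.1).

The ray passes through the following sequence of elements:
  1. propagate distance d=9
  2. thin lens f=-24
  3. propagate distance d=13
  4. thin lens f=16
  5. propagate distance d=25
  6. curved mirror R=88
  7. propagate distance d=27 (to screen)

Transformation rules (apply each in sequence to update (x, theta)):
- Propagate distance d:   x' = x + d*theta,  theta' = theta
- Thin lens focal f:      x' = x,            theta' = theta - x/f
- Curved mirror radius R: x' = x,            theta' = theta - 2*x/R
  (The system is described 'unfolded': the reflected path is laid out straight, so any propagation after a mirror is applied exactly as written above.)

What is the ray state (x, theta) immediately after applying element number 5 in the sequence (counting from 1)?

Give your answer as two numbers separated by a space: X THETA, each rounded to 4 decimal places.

Answer: -1.4023 -0.1336

Derivation:
Initial: x=3.0000 theta=-0.1000
After 1 (propagate distance d=9): x=2.1000 theta=-0.1000
After 2 (thin lens f=-24): x=2.1000 theta=-0.0125
After 3 (propagate distance d=13): x=1.9375 theta=-0.0125
After 4 (thin lens f=16): x=1.9375 theta=-171/1280 (≈-0.1336)
After 5 (propagate distance d=25): x=-359/256 (≈-1.4023) theta=-171/1280 (≈-0.1336)
Rounded to 4 decimal places: x = -1.4023, theta = -0.1336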